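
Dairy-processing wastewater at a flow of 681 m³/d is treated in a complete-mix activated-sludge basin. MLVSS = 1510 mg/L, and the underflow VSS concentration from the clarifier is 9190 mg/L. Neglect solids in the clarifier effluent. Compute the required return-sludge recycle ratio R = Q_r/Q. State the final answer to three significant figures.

Solids balance on the clarifier gives (1+R)X = R·X_r, so R = X/(X_r − X) = 1510 / (9190 − 1510) = 0.1966.

R ≈ 0.197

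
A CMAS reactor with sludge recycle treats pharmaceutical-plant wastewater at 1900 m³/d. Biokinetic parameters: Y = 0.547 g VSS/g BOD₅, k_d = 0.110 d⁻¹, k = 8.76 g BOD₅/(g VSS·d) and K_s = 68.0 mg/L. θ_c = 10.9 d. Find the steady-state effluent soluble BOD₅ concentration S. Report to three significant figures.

For a completely mixed reactor with recycle the Lawrence–McCarty relation gives S = K_s·(1 + k_d·θ_c) / [θ_c·(Y·k − k_d) − 1] = 68.0 × (1 + 0.110 × 10.9) / [10.9 × (0.547 × 8.76 − 0.110) − 1] = 149.5 / 50.03 = 2.989 mg/L.

S ≈ 2.99 mg/L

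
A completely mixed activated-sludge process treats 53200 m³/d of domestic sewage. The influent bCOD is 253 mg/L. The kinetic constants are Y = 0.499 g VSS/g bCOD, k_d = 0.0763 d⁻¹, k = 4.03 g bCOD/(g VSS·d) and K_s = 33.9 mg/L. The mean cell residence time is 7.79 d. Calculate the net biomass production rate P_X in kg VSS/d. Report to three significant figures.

Effluent substrate depends only on kinetics and SRT: S = K_s(1 + k_d θ_c) / [θ_c(Yk − k_d) − 1] = 33.9 × (1 + 0.0763 × 7.79) / [7.79 × (0.499 × 4.03 − 0.0763) − 1] = 54.05 / 14.07 = 3.841 mg/L.
The observed yield is Y_obs = Y/(1 + k_d·θ_c) = 0.499 / (1 + 0.0763 × 7.79) = 0.499 / 1.594 = 0.3130 g VSS per g bCOD removed.
Substrate removed = Q·(S₀ − S) = 53200 m³/d × (253 − 3.84) g/m³ = 1.33×10^7 g/d = 13255 kg/d.
Net biomass production P_X = Y_obs × Q·(S₀ − S) = 0.3130 × 13255 = 4149 kg VSS/d.

P_X ≈ 4150 kg VSS/d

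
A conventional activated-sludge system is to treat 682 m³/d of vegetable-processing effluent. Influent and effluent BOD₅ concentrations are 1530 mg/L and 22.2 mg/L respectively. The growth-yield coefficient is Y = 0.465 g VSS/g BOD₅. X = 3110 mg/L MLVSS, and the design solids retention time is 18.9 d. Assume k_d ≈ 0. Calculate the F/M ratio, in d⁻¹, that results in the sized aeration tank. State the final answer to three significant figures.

Biomass mass balance (decay neglected): V·X = Y·Q·(S₀ − S)·θ_c, so V = 0.465 × 682 × (1530 − 22.2) × 18.9 / 3110 = 2906 m³.
Food-to-microorganism ratio F/M = Q S₀ / (V X) = 682 × 1530 / (2906 × 3110) = 0.1155 d⁻¹.

F/M ≈ 0.115 d⁻¹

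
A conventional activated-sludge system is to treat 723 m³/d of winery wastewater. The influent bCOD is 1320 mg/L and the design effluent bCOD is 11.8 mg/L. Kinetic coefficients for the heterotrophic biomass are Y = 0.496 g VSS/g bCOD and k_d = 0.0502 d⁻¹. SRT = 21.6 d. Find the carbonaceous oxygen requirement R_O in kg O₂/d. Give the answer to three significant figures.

The observed yield is Y_obs = Y/(1 + k_d·θ_c) = 0.496 / (1 + 0.0502 × 21.6) = 0.496 / 2.084 = 0.2380 g VSS per g bCOD removed.
ΔS = 1320 − 11.8 = 1308 mg/L, so the substrate removal rate is 723 × 1308/1000 = 945.8 kg bCOD/d.
P_X = Y_obs·Q·(S₀ − S) = 0.2380 × 945.8 = 225.1 kg VSS/d.
R_O = Q·(S₀ − S) − 1.42·P_X = 945.8 − 1.42 × 225.1 = 626.2 kg O₂/d.

R_O ≈ 626 kg O₂/d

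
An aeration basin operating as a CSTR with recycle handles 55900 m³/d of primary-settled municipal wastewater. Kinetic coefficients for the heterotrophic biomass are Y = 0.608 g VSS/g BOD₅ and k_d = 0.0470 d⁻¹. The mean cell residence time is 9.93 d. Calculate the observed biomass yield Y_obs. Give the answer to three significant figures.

The observed yield is Y_obs = Y/(1 + k_d·θ_c) = 0.608 / (1 + 0.0470 × 9.93) = 0.608 / 1.467 = 0.4145 g VSS per g BOD₅ removed.

Y_obs ≈ 0.415 g VSS/g BOD₅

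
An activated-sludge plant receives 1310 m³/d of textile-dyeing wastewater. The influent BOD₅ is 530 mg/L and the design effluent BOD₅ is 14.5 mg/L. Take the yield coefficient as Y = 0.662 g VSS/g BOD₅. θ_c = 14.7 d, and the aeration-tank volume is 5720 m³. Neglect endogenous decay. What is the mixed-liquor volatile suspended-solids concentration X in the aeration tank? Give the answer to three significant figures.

X ≈ 1150 mg/L

Without decay, X = Y Q (S₀−S) θ_c / V = 0.662 × 1310 × (530 − 14.5) × 14.7 / 5720 = 1149 mg/L.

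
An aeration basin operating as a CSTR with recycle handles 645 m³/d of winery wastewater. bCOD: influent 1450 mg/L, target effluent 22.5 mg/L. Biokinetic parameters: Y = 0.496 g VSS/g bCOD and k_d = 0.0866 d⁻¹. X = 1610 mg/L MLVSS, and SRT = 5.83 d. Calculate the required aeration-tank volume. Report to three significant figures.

V ≈ 1100 m³

From the SRT design equation V = Y Q (S₀−S) θ_c / [X (1 + k_d θ_c)] = 0.496 × 645 × (1450 − 22.5) × 5.83 / [1610 × (1 + 0.0866 × 5.83)] = 2.66×10^6 / 2423 = 1099 m³.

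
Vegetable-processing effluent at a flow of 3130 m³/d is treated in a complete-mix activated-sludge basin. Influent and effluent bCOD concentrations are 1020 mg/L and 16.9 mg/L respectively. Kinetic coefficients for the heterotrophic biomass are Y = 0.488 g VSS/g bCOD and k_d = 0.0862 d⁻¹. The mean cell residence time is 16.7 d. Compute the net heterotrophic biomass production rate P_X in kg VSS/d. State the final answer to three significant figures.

Observed yield with endogenous decay: Y_obs = Y / (1 + k_d·θ_c) = 0.488 / (1 + 0.0862 × 16.7) = 0.488 / 2.440 = 0.2000 g VSS/g bCOD.
Q·(S₀ − S) = 3130 × (1020 − 16.9) × 10⁻³ = 3140 kg/d removed.
P_X = Y_obs · Q(S₀ − S) = 0.2000 × 3140 = 628.1 kg VSS/d.

P_X ≈ 628 kg VSS/d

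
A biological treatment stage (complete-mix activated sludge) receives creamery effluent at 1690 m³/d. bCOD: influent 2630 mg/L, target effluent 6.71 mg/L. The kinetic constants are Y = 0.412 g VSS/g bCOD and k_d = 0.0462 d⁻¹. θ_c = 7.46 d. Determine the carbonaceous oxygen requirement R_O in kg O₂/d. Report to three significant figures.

R_O ≈ 2500 kg O₂/d

Correct the yield for decay: Y_obs = Y/(1 + k_d θ_c) = 0.412 / (1 + 0.0462 × 7.46) = 0.412 / 1.345 = 0.3064.
Q·(S₀ − S) = 1690 × (2630 − 6.71) × 10⁻³ = 4433 kg/d removed.
P_X = Y_obs·Q·(S₀ − S) = 0.3064 × 4433 = 1358 kg VSS/d.
R_O = Q·(S₀ − S) − 1.42·P_X = 4433 − 1.42 × 1358 = 2504 kg O₂/d.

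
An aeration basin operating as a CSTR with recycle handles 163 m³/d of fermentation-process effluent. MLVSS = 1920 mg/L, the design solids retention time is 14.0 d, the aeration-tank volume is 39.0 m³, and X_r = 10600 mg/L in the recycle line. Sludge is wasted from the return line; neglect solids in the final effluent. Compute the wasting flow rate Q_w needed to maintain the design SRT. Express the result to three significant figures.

θ_c = V·X/(Q_w·X_r) when wasting from the recycle, so Q_w = V·X/(θ_c·X_r) = 39.00 × 1920 / (14.0 × 10600) = 0.5046 m³/d.

Q_w ≈ 0.505 m³/d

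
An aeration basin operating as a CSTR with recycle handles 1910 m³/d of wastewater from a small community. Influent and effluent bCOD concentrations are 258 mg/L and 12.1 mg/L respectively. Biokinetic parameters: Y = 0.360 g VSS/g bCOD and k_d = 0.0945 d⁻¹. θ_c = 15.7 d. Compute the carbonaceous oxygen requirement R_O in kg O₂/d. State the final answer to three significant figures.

R_O ≈ 373 kg O₂/d

The observed yield is Y_obs = Y/(1 + k_d·θ_c) = 0.360 / (1 + 0.0945 × 15.7) = 0.360 / 2.484 = 0.1449 g VSS per g bCOD removed.
Q·(S₀ − S) = 1910 × (258 − 12.1) × 10⁻³ = 469.7 kg/d removed.
P_X = Y_obs·Q·(S₀ − S) = 0.1449 × 469.7 = 68.08 kg VSS/d.
R_O = Q·ΔS − 1.42 P_X = 469.7 − 96.67 = 373.0 kg O₂/d.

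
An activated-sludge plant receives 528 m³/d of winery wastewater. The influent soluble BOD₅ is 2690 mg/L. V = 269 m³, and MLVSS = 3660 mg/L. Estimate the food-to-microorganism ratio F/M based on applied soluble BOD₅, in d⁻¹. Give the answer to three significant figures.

F/M = Q·S₀ / (V·X) = 528 × 2690 / (269.0 × 3660) = 1.443 g soluble BOD₅·(g VSS·d)⁻¹.

F/M ≈ 1.44 d⁻¹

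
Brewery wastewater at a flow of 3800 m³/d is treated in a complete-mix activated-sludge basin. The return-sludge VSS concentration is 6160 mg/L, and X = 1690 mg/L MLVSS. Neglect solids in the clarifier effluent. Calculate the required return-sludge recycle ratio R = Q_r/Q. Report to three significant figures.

Mass balance around the secondary clarifier (neglecting effluent solids): R = X / (X_r − X) = 1690 / (6160 − 1690) = 0.3781.

R ≈ 0.378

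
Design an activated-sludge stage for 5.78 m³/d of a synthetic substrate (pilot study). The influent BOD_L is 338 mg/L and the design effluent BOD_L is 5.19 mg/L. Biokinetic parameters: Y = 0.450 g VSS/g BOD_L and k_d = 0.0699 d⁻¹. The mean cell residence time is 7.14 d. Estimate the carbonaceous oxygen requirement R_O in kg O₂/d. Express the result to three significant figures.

Y_obs = Y / (1 + k_d θ_c) = 0.450 / (1 + 0.0699 × 7.14) = 0.450 / 1.499 = 0.3002.
Q·(S₀ − S) = 5.78 × (338 − 5.19) × 10⁻³ = 1.924 kg/d removed.
P_X = Y_obs·Q·(S₀ − S) = 0.3002 × 1.924 = 0.5774 kg VSS/d.
Carbonaceous O₂ demand = substrate oxidised − cell-mass equivalent = 1.924 − 1.42 × 0.5774 = 1.104 kg O₂/d.

R_O ≈ 1.10 kg O₂/d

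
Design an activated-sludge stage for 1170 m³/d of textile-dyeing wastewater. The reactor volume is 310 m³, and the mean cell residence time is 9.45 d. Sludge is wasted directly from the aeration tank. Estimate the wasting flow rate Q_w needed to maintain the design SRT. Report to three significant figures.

For wasting at MLVSS concentration, Q_w = V/θ_c = 310.0/9.45 = 32.80 m³/d.

Q_w ≈ 32.8 m³/d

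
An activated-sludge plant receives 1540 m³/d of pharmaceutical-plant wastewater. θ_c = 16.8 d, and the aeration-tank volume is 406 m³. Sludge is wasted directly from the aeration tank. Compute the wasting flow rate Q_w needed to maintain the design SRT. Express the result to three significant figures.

Q_w ≈ 24.2 m³/d

Wasting from the aeration tank: Q_w = V / θ_c = 406.0 / 16.8 = 24.17 m³/d.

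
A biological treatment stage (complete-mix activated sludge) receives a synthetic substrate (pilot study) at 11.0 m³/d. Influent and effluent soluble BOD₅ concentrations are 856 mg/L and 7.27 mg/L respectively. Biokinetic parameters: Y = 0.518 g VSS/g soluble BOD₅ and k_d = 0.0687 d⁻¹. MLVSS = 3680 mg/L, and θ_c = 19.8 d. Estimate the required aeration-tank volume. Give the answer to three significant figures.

V ≈ 11.0 m³

From the SRT design equation V = Y Q (S₀−S) θ_c / [X (1 + k_d θ_c)] = 0.518 × 11.0 × (856 − 7.27) × 19.8 / [3680 × (1 + 0.0687 × 19.8)] = 9.58×10^4 / 8686 = 11.02 m³.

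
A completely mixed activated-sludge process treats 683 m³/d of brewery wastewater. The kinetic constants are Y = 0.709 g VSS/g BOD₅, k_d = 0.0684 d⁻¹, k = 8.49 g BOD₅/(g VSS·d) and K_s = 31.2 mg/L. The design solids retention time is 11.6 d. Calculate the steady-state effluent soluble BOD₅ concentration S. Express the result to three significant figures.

S ≈ 0.822 mg/L

Effluent substrate depends only on kinetics and SRT: S = K_s(1 + k_d θ_c) / [θ_c(Yk − k_d) − 1] = 31.2 × (1 + 0.0684 × 11.6) / [11.6 × (0.709 × 8.49 − 0.0684) − 1] = 55.96 / 68.03 = 0.8225 mg/L.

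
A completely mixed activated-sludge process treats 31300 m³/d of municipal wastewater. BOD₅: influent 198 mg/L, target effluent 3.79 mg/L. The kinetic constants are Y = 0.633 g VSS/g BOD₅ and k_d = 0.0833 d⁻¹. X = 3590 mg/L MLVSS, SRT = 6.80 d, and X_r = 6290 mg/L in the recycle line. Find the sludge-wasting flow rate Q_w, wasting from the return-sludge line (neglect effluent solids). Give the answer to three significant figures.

From the SRT design equation V = Y Q (S₀−S) θ_c / [X (1 + k_d θ_c)] = 0.633 × 31300 × (198 − 3.79) × 6.80 / [3590 × (1 + 0.0833 × 6.80)] = 2.62×10^7 / 5624 = 4653 m³.
Q_w = (V·X)/(θ_c X_r) = 4653 × 3590 / (6.80 × 6290) = 390.5 m³/d.

Q_w ≈ 391 m³/d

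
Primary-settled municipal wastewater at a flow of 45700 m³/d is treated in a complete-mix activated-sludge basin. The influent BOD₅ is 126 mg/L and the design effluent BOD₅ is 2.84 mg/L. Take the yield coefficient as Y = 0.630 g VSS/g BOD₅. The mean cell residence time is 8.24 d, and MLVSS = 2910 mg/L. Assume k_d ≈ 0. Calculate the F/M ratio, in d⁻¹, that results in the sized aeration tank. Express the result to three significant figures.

F/M ≈ 0.197 d⁻¹

With k_d = 0 the design equation reduces to V = Y Q (S₀−S) θ_c / X = 0.630 × 45700 × (126 − 2.84) × 8.24 / 2910 = 10041 m³.
F/M = Q·S₀ / (V·X) = 45700 × 126 / (10041 × 2910) = 0.1971 g BOD₅·(g VSS·d)⁻¹.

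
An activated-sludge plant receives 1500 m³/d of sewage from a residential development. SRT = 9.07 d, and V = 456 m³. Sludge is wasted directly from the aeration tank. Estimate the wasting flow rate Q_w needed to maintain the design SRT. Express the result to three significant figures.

Q_w ≈ 50.3 m³/d

With mixed-liquor wasting, θ_c = V/Q_w, so Q_w = V/θ_c = 456.0/9.07 = 50.28 m³/d.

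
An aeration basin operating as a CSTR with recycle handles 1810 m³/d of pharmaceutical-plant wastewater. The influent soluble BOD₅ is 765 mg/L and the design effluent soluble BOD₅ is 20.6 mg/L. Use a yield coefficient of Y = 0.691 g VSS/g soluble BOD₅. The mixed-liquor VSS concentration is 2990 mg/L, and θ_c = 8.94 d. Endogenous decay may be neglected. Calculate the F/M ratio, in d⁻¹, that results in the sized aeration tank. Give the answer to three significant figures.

Biomass mass balance (decay neglected): V·X = Y·Q·(S₀ − S)·θ_c, so V = 0.691 × 1810 × (765 − 20.6) × 8.94 / 2990 = 2784 m³.
Food-to-microorganism ratio F/M = Q S₀ / (V X) = 1810 × 765 / (2784 × 2990) = 0.1664 d⁻¹.

F/M ≈ 0.166 d⁻¹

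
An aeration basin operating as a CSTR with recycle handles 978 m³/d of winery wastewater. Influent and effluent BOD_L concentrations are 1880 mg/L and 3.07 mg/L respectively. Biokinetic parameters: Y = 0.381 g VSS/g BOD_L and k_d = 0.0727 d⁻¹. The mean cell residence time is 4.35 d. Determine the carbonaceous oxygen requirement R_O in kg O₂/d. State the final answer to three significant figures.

The observed yield is Y_obs = Y/(1 + k_d·θ_c) = 0.381 / (1 + 0.0727 × 4.35) = 0.381 / 1.316 = 0.2895 g VSS per g BOD_L removed.
Mass of BOD_L removed per day: Q(S₀ − S) = 978 × 1877 g/m³ = 1836 kg/d.
Biomass synthesised: P_X = Y_obs × 1836 = 531.3 kg VSS/d.
R_O = Q·(S₀ − S) − 1.42·P_X = 1836 − 1.42 × 531.3 = 1081 kg O₂/d.

R_O ≈ 1080 kg O₂/d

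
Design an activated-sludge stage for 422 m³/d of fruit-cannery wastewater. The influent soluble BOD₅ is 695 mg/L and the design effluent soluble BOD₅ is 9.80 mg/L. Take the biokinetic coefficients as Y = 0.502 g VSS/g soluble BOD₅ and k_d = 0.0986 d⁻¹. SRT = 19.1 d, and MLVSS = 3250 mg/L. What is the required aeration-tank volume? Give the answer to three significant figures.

From the SRT design equation V = Y Q (S₀−S) θ_c / [X (1 + k_d θ_c)] = 0.502 × 422 × (695 − 9.80) × 19.1 / [3250 × (1 + 0.0986 × 19.1)] = 2.77×10^6 / 9371 = 295.9 m³.

V ≈ 296 m³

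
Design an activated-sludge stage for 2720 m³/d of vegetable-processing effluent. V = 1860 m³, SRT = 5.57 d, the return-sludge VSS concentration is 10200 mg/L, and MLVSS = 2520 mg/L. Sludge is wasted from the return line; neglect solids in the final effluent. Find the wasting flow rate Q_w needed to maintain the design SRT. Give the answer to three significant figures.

Q_w ≈ 82.5 m³/d

Q_w = (V·X)/(θ_c X_r) = 1860 × 2520 / (5.57 × 10200) = 82.50 m³/d.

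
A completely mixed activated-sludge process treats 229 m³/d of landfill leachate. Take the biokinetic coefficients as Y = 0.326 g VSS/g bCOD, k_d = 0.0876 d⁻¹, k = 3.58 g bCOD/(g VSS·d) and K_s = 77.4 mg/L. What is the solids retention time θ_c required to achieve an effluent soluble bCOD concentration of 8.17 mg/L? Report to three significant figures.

At the target effluent, Y k S/(K_s+S) = 0.326×3.58×8.17/85.57 = 0.1114 d⁻¹.
θ_c = 1/(μ − k_d) = 1/(0.1114 − 0.0876) = 1/0.02383 = 41.96 d.

θ_c ≈ 42.0 d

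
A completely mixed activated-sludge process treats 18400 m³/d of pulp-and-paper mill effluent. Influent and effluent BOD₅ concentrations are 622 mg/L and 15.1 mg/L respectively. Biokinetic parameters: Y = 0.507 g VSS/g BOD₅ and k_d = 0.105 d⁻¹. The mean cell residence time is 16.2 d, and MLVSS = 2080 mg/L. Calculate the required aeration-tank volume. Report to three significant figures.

V ≈ 16300 m³

From the SRT design equation V = Y Q (S₀−S) θ_c / [X (1 + k_d θ_c)] = 0.507 × 18400 × (622 − 15.1) × 16.2 / [2080 × (1 + 0.105 × 16.2)] = 9.17×10^7 / 5618 = 16326 m³.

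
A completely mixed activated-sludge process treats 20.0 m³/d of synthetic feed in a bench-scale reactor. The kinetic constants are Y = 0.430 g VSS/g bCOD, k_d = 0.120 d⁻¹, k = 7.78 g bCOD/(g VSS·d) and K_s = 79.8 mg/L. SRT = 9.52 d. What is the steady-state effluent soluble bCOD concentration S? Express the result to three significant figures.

From the Monod/SRT balance for a CMAS, S = K_s·(1+k_d θ_c)/[θ_c·(Y k − k_d) − 1] = 79.8 × (1 + 0.120 × 9.52) / [9.52 × (0.430 × 7.78 − 0.120) − 1] = 171.0 / 29.71 = 5.755 mg/L.

S ≈ 5.76 mg/L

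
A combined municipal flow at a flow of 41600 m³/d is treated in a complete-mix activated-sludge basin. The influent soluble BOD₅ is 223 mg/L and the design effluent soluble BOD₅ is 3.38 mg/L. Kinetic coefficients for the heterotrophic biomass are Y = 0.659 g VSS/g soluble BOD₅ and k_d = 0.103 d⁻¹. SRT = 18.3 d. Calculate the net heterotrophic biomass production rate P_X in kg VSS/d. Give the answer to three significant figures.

Observed yield with endogenous decay: Y_obs = Y / (1 + k_d·θ_c) = 0.659 / (1 + 0.103 × 18.3) = 0.659 / 2.885 = 0.2284 g VSS/g soluble BOD₅.
ΔS = 223 − 3.38 = 219.6 mg/L, so the substrate removal rate is 41600 × 219.6/1000 = 9136 kg soluble BOD₅/d.
P_X = Y_obs · Q(S₀ − S) = 0.2284 × 9136 = 2087 kg VSS/d.

P_X ≈ 2090 kg VSS/d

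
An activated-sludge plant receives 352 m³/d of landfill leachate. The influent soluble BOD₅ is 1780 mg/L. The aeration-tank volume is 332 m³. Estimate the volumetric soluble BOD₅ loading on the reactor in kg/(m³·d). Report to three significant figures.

L_v ≈ 1.89 kg soluble BOD₅/(m³·d)

L_v = Q S₀ / V = 352 × 1780 × 10⁻³ / 332.0 = 1.887 kg/(m³·d).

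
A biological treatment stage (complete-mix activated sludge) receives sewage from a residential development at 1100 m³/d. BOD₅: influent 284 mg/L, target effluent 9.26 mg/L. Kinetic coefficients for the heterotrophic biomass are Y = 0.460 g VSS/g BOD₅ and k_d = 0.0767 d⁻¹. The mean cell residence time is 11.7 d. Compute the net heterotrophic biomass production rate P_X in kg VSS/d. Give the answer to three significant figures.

P_X ≈ 73.3 kg VSS/d

The observed yield is Y_obs = Y/(1 + k_d·θ_c) = 0.460 / (1 + 0.0767 × 11.7) = 0.460 / 1.897 = 0.2424 g VSS per g BOD₅ removed.
Q·(S₀ − S) = 1100 × (284 − 9.26) × 10⁻³ = 302.2 kg/d removed.
P_X = Y_obs · Q(S₀ − S) = 0.2424 × 302.2 = 73.27 kg VSS/d.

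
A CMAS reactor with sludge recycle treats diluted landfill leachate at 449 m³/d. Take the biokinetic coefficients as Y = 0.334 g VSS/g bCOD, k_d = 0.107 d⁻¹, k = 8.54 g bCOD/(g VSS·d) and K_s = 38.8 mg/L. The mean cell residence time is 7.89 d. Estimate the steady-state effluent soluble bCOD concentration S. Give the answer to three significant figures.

S ≈ 3.46 mg/L

For a completely mixed reactor with recycle the Lawrence–McCarty relation gives S = K_s·(1 + k_d·θ_c) / [θ_c·(Y·k − k_d) − 1] = 38.8 × (1 + 0.107 × 7.89) / [7.89 × (0.334 × 8.54 − 0.107) − 1] = 71.56 / 20.66 = 3.463 mg/L.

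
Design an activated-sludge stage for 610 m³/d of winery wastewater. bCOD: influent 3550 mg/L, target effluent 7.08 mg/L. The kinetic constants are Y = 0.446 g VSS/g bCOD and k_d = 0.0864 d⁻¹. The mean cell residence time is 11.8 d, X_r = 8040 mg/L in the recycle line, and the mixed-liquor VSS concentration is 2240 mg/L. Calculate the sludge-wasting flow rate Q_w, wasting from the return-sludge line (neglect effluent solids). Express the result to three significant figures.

Q_w ≈ 59.4 m³/d

Rearranging the biomass balance for a CMAS with decay, V = Y·Q·ΔS·θ_c / [X·(1+k_d θ_c)] = 0.446 × 610 × (3550 − 7.08) × 11.8 / [2240 × (1 + 0.0864 × 11.8)] = 1.14×10^7 / 4524 = 2514 m³.
θ_c = V·X/(Q_w·X_r) when wasting from the recycle, so Q_w = V·X/(θ_c·X_r) = 2514 × 2240 / (11.8 × 8040) = 59.36 m³/d.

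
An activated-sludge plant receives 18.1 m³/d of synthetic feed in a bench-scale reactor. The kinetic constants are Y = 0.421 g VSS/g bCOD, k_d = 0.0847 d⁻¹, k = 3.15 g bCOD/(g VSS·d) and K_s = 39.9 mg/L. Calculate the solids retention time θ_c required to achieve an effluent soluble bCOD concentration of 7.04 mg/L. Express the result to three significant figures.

θ_c ≈ 8.76 d

From 1/θ_c = Y·k·S/(K_s + S) − k_d: Y·k·S/(K_s+S) = 0.421 × 3.15 × 7.04 / (39.9 + 7.04) = 0.1989 d⁻¹.
θ_c = 1/(μ − k_d) = 1/(0.1989 − 0.0847) = 1/0.1142 = 8.757 d.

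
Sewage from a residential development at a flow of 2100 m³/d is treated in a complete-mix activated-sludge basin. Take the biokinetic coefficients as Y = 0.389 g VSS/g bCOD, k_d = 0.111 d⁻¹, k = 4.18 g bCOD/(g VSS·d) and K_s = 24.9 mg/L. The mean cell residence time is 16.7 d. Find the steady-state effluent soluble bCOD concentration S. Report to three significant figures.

From the Monod/SRT balance for a CMAS, S = K_s·(1+k_d θ_c)/[θ_c·(Y k − k_d) − 1] = 24.9 × (1 + 0.111 × 16.7) / [16.7 × (0.389 × 4.18 − 0.111) − 1] = 71.06 / 24.30 = 2.924 mg/L.

S ≈ 2.92 mg/L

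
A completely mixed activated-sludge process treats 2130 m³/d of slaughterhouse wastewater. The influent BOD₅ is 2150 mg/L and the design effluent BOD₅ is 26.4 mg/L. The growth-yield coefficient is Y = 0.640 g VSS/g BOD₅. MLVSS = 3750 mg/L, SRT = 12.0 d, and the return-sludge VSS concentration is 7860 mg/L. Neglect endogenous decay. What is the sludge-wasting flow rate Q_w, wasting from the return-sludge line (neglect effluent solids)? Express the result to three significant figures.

Q_w ≈ 368 m³/d

With k_d = 0 the design equation reduces to V = Y Q (S₀−S) θ_c / X = 0.640 × 2130 × (2150 − 26.4) × 12.0 / 3750 = 9264 m³.
θ_c = V·X/(Q_w·X_r) when wasting from the recycle, so Q_w = V·X/(θ_c·X_r) = 9264 × 3750 / (12.0 × 7860) = 368.3 m³/d.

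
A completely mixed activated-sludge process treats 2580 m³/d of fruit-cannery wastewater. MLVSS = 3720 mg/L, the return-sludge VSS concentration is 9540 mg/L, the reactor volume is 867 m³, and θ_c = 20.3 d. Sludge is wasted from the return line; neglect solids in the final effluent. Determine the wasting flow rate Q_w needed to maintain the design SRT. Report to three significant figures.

Wasting from the return line (neglecting effluent solids): Q_w = V·X / (θ_c·X_r) = 867.0 × 3720 / (20.3 × 9540) = 16.65 m³/d.

Q_w ≈ 16.7 m³/d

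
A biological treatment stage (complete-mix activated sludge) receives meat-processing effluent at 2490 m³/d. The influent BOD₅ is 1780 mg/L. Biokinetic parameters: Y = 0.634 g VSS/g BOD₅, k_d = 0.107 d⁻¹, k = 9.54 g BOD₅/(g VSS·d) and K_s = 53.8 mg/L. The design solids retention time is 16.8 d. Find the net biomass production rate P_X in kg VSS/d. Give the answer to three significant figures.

For a completely mixed reactor with recycle the Lawrence–McCarty relation gives S = K_s·(1 + k_d·θ_c) / [θ_c·(Y·k − k_d) − 1] = 53.8 × (1 + 0.107 × 16.8) / [16.8 × (0.634 × 9.54 − 0.107) − 1] = 150.5 / 98.81 = 1.523 mg/L.
The observed yield is Y_obs = Y/(1 + k_d·θ_c) = 0.634 / (1 + 0.107 × 16.8) = 0.634 / 2.798 = 0.2266 g VSS per g BOD₅ removed.
Q·(S₀ − S) = 2490 × (1780 − 1.52) × 10⁻³ = 4428 kg/d removed.
P_X = Y_obs · Q(S₀ − S) = 0.2266 × 4428 = 1004 kg VSS/d.

P_X ≈ 1000 kg VSS/d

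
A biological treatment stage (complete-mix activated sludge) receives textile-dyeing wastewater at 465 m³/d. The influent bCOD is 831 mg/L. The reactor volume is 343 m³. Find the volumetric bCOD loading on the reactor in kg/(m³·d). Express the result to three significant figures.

Volumetric loading L_v = Q·S₀ / V = 465 × 831 g/m³ / 343.0 m³ = 1127 g/(m³·d) = 1.127 kg bCOD/(m³·d).

L_v ≈ 1.13 kg bCOD/(m³·d)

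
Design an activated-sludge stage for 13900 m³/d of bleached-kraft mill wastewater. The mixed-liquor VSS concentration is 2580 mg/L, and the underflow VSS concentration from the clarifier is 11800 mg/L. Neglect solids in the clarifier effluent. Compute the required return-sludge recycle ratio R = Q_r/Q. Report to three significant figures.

R ≈ 0.280

Solids balance on the clarifier gives (1+R)X = R·X_r, so R = X/(X_r − X) = 2580 / (11800 − 2580) = 0.2798.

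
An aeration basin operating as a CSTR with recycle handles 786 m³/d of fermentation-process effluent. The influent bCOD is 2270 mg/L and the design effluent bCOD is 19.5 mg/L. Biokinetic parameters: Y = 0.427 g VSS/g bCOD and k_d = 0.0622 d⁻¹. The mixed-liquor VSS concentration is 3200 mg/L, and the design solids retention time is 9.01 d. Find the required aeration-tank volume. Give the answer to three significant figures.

V ≈ 1360 m³

From the SRT design equation V = Y Q (S₀−S) θ_c / [X (1 + k_d θ_c)] = 0.427 × 786 × (2270 − 19.5) × 9.01 / [3200 × (1 + 0.0622 × 9.01)] = 6.81×10^6 / 4993 = 1363 m³.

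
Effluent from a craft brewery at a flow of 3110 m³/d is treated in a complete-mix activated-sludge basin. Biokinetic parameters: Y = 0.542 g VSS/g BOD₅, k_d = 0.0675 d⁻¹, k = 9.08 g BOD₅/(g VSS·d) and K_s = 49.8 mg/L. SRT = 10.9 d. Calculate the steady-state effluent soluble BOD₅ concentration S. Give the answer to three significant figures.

From the Monod/SRT balance for a CMAS, S = K_s·(1+k_d θ_c)/[θ_c·(Y k − k_d) − 1] = 49.8 × (1 + 0.0675 × 10.9) / [10.9 × (0.542 × 9.08 − 0.0675) − 1] = 86.44 / 51.91 = 1.665 mg/L.

S ≈ 1.67 mg/L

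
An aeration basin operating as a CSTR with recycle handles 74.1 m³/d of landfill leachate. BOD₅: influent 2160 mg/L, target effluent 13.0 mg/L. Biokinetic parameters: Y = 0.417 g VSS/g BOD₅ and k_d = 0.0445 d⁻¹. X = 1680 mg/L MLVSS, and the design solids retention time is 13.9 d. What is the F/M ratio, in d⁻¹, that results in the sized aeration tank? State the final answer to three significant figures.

F/M ≈ 0.281 d⁻¹

Rearranging the biomass balance for a CMAS with decay, V = Y·Q·ΔS·θ_c / [X·(1+k_d θ_c)] = 0.417 × 74.1 × (2160 − 13.0) × 13.9 / [1680 × (1 + 0.0445 × 13.9)] = 9.22×10^5 / 2719 = 339.1 m³.
F/M = applied load / biomass = Q·S₀/(V·X) = 74.1 × 2160 / (339.1 × 1680) = 0.2809 d⁻¹.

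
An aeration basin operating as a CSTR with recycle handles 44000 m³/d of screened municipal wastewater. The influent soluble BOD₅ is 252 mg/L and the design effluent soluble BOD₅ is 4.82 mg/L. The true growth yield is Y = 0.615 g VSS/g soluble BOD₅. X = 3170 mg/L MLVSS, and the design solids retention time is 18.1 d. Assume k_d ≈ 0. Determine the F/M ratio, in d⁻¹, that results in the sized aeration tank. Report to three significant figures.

F/M ≈ 0.0916 d⁻¹

With k_d = 0 the design equation reduces to V = Y Q (S₀−S) θ_c / X = 0.615 × 44000 × (252 − 4.82) × 18.1 / 3170 = 38191 m³.
F/M = applied load / biomass = Q·S₀/(V·X) = 44000 × 252 / (38191 × 3170) = 0.09159 d⁻¹.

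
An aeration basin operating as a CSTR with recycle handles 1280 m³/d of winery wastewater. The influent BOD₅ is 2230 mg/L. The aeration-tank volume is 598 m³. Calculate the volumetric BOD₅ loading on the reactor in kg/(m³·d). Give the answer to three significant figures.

Applied BOD₅ load per unit volume = Q·S₀/V = (1280 × 2230/1000)/598.0 = 4.773 kg BOD₅·m⁻³·d⁻¹.

L_v ≈ 4.77 kg BOD₅/(m³·d)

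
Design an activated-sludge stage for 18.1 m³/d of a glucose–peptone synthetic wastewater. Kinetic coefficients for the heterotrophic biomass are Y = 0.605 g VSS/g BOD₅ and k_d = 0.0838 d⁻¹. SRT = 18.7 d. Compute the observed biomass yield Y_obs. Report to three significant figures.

Y_obs = Y / (1 + k_d θ_c) = 0.605 / (1 + 0.0838 × 18.7) = 0.605 / 2.567 = 0.2357.

Y_obs ≈ 0.236 g VSS/g BOD₅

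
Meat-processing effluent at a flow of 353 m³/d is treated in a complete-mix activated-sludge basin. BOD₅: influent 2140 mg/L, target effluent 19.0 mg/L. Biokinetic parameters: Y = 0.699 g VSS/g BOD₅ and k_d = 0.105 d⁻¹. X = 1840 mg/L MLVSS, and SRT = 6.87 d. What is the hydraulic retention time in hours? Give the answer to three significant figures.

τ ≈ 77.2 h

Steady-state biomass mass balance: V·X·(1 + k_d·θ_c) = Y·Q·(S₀ − S)·θ_c, so V = 0.699 × 353 × (2140 − 19.0) × 6.87 / [1840 × (1 + 0.105 × 6.87)] = 3.6×10^6 / 3167 = 1135 m³.
τ = V/Q = 1135/353 = 3.216 d, or 77.18 h.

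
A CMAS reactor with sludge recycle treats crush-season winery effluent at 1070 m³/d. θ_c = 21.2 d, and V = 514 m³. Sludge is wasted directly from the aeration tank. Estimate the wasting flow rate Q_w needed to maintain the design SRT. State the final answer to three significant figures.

Q_w ≈ 24.2 m³/d

Wasting from the aeration tank: Q_w = V / θ_c = 514.0 / 21.2 = 24.25 m³/d.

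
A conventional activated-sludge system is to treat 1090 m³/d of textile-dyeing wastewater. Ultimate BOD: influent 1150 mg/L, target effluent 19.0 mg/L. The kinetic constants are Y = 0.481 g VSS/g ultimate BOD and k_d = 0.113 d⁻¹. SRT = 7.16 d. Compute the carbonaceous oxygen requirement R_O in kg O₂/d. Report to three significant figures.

Correct the yield for decay: Y_obs = Y/(1 + k_d θ_c) = 0.481 / (1 + 0.113 × 7.16) = 0.481 / 1.809 = 0.2659.
Substrate removed = Q·(S₀ − S) = 1090 m³/d × (1150 − 19.0) g/m³ = 1.23×10^6 g/d = 1233 kg/d.
Net sludge production P_X = 0.2659 × 1233 = 327.8 kg VSS/d.
R_O = Q·(S₀ − S) − 1.42·P_X = 1233 − 1.42 × 327.8 = 767.3 kg O₂/d.

R_O ≈ 767 kg O₂/d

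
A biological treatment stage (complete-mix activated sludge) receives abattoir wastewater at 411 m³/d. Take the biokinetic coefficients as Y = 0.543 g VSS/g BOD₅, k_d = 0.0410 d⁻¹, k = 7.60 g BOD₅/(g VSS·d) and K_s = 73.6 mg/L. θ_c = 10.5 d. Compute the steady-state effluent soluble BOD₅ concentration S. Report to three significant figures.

From the Monod/SRT balance for a CMAS, S = K_s·(1+k_d θ_c)/[θ_c·(Y k − k_d) − 1] = 73.6 × (1 + 0.0410 × 10.5) / [10.5 × (0.543 × 7.60 − 0.0410) − 1] = 105.3 / 41.90 = 2.513 mg/L.

S ≈ 2.51 mg/L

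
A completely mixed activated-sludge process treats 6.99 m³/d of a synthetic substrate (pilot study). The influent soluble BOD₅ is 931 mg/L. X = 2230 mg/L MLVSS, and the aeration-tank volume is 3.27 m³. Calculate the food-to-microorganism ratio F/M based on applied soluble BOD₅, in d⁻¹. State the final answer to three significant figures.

F/M ≈ 0.892 d⁻¹

Food-to-microorganism ratio F/M = Q S₀ / (V X) = 6.99 × 931 / (3.270 × 2230) = 0.8924 d⁻¹.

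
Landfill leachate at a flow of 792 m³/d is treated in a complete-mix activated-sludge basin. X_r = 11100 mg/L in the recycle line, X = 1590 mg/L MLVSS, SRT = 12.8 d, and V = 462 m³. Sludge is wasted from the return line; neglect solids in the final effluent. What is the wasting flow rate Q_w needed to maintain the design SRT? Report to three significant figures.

θ_c = V·X/(Q_w·X_r) when wasting from the recycle, so Q_w = V·X/(θ_c·X_r) = 462.0 × 1590 / (12.8 × 11100) = 5.170 m³/d.

Q_w ≈ 5.17 m³/d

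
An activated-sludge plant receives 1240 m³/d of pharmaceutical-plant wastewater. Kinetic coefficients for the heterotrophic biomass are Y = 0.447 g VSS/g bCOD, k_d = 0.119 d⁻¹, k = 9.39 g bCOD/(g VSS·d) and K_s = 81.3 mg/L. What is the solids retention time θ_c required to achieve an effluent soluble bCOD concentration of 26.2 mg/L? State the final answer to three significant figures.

θ_c ≈ 1.11 d

At the target effluent, Y k S/(K_s+S) = 0.447×9.39×26.2/107.5 = 1.023 d⁻¹.
θ_c = 1/(μ − k_d) = 1/(1.023 − 0.119) = 1/0.9040 = 1.106 d.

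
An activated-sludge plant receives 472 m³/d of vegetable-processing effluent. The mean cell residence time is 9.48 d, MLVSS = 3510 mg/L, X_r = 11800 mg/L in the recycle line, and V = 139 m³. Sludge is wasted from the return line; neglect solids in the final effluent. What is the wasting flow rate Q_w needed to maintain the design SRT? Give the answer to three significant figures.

Q_w ≈ 4.36 m³/d

Wasting from the return line (neglecting effluent solids): Q_w = V·X / (θ_c·X_r) = 139.0 × 3510 / (9.48 × 11800) = 4.361 m³/d.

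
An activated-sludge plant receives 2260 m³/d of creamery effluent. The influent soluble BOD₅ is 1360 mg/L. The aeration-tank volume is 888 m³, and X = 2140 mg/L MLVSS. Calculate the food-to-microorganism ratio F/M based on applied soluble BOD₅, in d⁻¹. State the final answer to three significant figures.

F/M = Q·S₀ / (V·X) = 2260 × 1360 / (888.0 × 2140) = 1.617 g soluble BOD₅·(g VSS·d)⁻¹.

F/M ≈ 1.62 d⁻¹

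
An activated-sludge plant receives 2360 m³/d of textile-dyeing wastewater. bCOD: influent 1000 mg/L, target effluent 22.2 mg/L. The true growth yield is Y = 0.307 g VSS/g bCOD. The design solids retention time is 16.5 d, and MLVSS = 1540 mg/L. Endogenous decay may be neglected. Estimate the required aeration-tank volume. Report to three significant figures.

With k_d = 0 the design equation reduces to V = Y Q (S₀−S) θ_c / X = 0.307 × 2360 × (1000 − 22.2) × 16.5 / 1540 = 7590 m³.

V ≈ 7590 m³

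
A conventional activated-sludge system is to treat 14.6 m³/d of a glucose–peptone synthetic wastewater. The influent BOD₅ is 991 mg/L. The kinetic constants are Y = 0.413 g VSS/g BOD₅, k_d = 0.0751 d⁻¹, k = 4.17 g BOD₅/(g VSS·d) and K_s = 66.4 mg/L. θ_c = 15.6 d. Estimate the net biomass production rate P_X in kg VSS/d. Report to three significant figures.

P_X ≈ 2.74 kg VSS/d

Effluent substrate depends only on kinetics and SRT: S = K_s(1 + k_d θ_c) / [θ_c(Yk − k_d) − 1] = 66.4 × (1 + 0.0751 × 15.6) / [15.6 × (0.413 × 4.17 − 0.0751) − 1] = 144.2 / 24.69 = 5.839 mg/L.
Y_obs = Y / (1 + k_d θ_c) = 0.413 / (1 + 0.0751 × 15.6) = 0.413 / 2.172 = 0.1902.
Substrate removed = Q·(S₀ − S) = 14.6 m³/d × (991 − 5.84) g/m³ = 1.44×10^4 g/d = 14.38 kg/d.
Biomass produced: P_X = Y_obs·Q·ΔS = 0.1902 × 14.38 ≈ 2.736 kg VSS/d.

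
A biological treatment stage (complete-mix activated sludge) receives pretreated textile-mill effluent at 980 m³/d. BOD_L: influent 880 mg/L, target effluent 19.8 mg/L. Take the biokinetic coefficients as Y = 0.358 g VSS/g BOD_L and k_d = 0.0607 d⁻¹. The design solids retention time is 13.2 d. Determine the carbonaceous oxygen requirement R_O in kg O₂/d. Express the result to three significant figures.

R_O ≈ 605 kg O₂/d

Observed yield with endogenous decay: Y_obs = Y / (1 + k_d·θ_c) = 0.358 / (1 + 0.0607 × 13.2) = 0.358 / 1.801 = 0.1988 g VSS/g BOD_L.
Substrate removed = Q·(S₀ − S) = 980 m³/d × (880 − 19.8) g/m³ = 8.43×10^5 g/d = 843.0 kg/d.
P_X = Y_obs·Q·(S₀ − S) = 0.1988 × 843.0 = 167.5 kg VSS/d.
R_O = Q·ΔS − 1.42 P_X = 843.0 − 237.9 = 605.1 kg O₂/d.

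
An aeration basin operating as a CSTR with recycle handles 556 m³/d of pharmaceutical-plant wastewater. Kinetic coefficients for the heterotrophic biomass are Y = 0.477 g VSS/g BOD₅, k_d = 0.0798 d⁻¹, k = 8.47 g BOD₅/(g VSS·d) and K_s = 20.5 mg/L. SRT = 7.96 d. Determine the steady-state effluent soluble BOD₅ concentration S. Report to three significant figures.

S ≈ 1.10 mg/L

From the Monod/SRT balance for a CMAS, S = K_s·(1+k_d θ_c)/[θ_c·(Y k − k_d) − 1] = 20.5 × (1 + 0.0798 × 7.96) / [7.96 × (0.477 × 8.47 − 0.0798) − 1] = 33.52 / 30.52 = 1.098 mg/L.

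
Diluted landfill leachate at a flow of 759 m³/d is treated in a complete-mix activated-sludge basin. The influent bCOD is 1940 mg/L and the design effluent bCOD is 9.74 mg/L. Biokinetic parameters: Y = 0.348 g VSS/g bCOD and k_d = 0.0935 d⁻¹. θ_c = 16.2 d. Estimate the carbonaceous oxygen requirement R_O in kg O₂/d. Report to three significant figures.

R_O ≈ 1180 kg O₂/d

Y_obs = Y / (1 + k_d θ_c) = 0.348 / (1 + 0.0935 × 16.2) = 0.348 / 2.515 = 0.1384.
Substrate removed = Q·(S₀ − S) = 759 m³/d × (1940 − 9.74) g/m³ = 1.47×10^6 g/d = 1465 kg/d.
Net sludge production P_X = 0.1384 × 1465 = 202.7 kg VSS/d.
Carbonaceous O₂ demand = substrate oxidised − cell-mass equivalent = 1465 − 1.42 × 202.7 = 1177 kg O₂/d.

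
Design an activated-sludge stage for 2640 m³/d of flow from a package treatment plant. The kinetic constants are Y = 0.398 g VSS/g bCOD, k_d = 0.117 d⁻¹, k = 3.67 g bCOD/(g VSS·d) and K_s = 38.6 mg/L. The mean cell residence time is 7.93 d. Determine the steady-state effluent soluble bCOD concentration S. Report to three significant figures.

Effluent substrate depends only on kinetics and SRT: S = K_s(1 + k_d θ_c) / [θ_c(Yk − k_d) − 1] = 38.6 × (1 + 0.117 × 7.93) / [7.93 × (0.398 × 3.67 − 0.117) − 1] = 74.41 / 9.655 = 7.707 mg/L.

S ≈ 7.71 mg/L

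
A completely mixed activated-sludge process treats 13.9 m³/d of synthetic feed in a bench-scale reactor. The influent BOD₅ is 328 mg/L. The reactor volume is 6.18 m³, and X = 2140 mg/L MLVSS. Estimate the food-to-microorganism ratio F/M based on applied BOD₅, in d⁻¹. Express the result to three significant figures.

F/M = applied load / biomass = Q·S₀/(V·X) = 13.9 × 328 / (6.180 × 2140) = 0.3447 d⁻¹.

F/M ≈ 0.345 d⁻¹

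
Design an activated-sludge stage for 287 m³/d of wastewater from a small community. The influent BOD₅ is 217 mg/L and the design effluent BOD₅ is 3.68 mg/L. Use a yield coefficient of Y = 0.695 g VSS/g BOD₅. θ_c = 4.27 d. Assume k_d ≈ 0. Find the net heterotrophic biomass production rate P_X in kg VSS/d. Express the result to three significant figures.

With endogenous decay neglected, the observed yield equals the true yield: Y_obs = Y = 0.695 g VSS/g BOD₅.
Substrate removed = Q·(S₀ − S) = 287 m³/d × (217 − 3.68) g/m³ = 6.12×10^4 g/d = 61.22 kg/d.
So the net sludge growth is P_X = 0.6950 × 61.22 = 42.55 kg VSS/d.

P_X ≈ 42.5 kg VSS/d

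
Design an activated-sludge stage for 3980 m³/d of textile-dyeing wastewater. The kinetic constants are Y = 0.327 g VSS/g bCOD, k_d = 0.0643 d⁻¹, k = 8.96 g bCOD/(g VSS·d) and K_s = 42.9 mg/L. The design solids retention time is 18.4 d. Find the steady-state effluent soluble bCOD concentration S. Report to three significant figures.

For a completely mixed reactor with recycle the Lawrence–McCarty relation gives S = K_s·(1 + k_d·θ_c) / [θ_c·(Y·k − k_d) − 1] = 42.9 × (1 + 0.0643 × 18.4) / [18.4 × (0.327 × 8.96 − 0.0643) − 1] = 93.66 / 51.73 = 1.811 mg/L.

S ≈ 1.81 mg/L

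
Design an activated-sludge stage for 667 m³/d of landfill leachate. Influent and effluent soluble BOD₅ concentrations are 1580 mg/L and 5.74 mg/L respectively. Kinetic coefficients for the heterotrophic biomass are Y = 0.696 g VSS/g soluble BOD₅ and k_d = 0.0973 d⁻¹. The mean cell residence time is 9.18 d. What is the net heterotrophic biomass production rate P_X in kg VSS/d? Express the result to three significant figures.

P_X ≈ 386 kg VSS/d

Observed yield with endogenous decay: Y_obs = Y / (1 + k_d·θ_c) = 0.696 / (1 + 0.0973 × 9.18) = 0.696 / 1.893 = 0.3676 g VSS/g soluble BOD₅.
Q·(S₀ − S) = 667 × (1580 − 5.74) × 10⁻³ = 1050 kg/d removed.
P_X = Y_obs · Q(S₀ − S) = 0.3676 × 1050 = 386.0 kg VSS/d.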